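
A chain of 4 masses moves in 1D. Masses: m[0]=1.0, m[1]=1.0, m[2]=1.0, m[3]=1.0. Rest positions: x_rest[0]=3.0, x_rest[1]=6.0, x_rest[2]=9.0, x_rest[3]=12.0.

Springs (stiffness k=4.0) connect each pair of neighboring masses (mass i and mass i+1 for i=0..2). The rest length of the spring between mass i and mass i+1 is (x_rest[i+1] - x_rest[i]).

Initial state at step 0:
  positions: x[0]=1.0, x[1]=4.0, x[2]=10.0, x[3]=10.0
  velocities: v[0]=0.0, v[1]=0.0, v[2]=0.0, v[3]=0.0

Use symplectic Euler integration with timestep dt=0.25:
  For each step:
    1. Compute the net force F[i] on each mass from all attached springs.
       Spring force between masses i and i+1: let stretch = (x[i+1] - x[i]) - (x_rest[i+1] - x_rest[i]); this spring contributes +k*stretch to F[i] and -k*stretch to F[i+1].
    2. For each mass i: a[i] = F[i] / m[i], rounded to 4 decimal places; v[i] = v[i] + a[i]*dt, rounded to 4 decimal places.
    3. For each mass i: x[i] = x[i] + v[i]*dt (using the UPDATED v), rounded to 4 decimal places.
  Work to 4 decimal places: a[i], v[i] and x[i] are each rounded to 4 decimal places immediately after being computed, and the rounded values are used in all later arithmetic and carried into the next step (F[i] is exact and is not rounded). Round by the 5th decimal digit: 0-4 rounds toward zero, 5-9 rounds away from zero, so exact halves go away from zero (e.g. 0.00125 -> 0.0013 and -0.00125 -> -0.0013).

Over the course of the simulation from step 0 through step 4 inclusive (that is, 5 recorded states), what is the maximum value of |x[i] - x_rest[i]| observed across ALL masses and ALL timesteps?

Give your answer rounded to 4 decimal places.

Answer: 3.2656

Derivation:
Step 0: x=[1.0000 4.0000 10.0000 10.0000] v=[0.0000 0.0000 0.0000 0.0000]
Step 1: x=[1.0000 4.7500 8.5000 10.7500] v=[0.0000 3.0000 -6.0000 3.0000]
Step 2: x=[1.1875 5.5000 6.6250 11.6875] v=[0.7500 3.0000 -7.5000 3.7500]
Step 3: x=[1.7031 5.4531 5.7344 12.1094] v=[2.0625 -0.1875 -3.5625 1.6875]
Step 4: x=[2.4062 4.5391 6.3672 11.6875] v=[2.8125 -3.6562 2.5312 -1.6875]
Max displacement = 3.2656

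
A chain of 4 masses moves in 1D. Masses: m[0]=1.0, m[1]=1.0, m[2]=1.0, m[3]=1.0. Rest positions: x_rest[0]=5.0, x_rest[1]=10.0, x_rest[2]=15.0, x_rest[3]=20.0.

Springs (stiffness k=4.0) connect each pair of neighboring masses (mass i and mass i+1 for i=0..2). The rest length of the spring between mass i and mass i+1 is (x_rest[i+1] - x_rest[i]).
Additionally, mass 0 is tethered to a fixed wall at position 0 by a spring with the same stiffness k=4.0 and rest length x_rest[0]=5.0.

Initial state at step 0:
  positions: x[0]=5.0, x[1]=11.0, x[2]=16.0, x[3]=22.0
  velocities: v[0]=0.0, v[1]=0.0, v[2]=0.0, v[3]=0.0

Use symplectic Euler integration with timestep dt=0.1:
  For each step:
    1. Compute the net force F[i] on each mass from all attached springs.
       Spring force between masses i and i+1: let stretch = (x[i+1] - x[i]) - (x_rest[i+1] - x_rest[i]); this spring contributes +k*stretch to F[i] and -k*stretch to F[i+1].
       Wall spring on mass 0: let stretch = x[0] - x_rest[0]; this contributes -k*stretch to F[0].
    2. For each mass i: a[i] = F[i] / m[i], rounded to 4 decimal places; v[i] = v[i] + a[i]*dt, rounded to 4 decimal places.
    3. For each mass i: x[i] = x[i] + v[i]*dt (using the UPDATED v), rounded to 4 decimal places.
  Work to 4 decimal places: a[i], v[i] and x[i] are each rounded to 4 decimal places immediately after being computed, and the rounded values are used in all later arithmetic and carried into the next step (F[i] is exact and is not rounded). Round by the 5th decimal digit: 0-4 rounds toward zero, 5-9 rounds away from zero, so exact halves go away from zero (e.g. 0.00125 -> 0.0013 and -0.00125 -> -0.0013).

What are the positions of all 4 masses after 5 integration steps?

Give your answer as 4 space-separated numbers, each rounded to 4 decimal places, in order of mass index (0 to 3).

Step 0: x=[5.0000 11.0000 16.0000 22.0000] v=[0.0000 0.0000 0.0000 0.0000]
Step 1: x=[5.0400 10.9600 16.0400 21.9600] v=[0.4000 -0.4000 0.4000 -0.4000]
Step 2: x=[5.1152 10.8864 16.1136 21.8832] v=[0.7520 -0.7360 0.7360 -0.7680]
Step 3: x=[5.2166 10.7910 16.2089 21.7756] v=[1.0144 -0.9536 0.9530 -1.0758]
Step 4: x=[5.3324 10.6894 16.3102 21.6454] v=[1.1575 -1.0162 1.0125 -1.3025]
Step 5: x=[5.4491 10.5983 16.4000 21.5017] v=[1.1673 -0.9107 0.8983 -1.4366]

Answer: 5.4491 10.5983 16.4000 21.5017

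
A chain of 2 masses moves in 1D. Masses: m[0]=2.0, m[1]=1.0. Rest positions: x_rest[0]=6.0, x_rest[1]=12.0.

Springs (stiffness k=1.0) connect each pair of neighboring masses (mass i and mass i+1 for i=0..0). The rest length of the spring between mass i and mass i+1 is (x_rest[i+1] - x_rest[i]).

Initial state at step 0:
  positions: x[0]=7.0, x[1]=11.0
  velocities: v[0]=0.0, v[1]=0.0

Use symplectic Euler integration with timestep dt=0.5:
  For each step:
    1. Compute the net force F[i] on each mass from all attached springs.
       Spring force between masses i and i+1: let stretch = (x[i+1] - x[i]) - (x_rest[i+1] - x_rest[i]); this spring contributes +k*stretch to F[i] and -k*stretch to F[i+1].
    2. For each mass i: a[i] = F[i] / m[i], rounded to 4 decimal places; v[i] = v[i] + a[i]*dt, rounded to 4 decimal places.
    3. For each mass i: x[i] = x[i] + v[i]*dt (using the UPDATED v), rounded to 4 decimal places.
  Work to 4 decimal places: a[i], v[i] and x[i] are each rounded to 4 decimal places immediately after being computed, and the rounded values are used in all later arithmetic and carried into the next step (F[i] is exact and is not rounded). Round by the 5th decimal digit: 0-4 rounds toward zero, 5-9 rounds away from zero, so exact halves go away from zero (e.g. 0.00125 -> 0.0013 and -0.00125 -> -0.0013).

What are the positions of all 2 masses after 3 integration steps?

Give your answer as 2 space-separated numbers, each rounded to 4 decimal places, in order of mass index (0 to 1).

Answer: 5.9336 13.1329

Derivation:
Step 0: x=[7.0000 11.0000] v=[0.0000 0.0000]
Step 1: x=[6.7500 11.5000] v=[-0.5000 1.0000]
Step 2: x=[6.3438 12.3125] v=[-0.8125 1.6250]
Step 3: x=[5.9336 13.1329] v=[-0.8204 1.6407]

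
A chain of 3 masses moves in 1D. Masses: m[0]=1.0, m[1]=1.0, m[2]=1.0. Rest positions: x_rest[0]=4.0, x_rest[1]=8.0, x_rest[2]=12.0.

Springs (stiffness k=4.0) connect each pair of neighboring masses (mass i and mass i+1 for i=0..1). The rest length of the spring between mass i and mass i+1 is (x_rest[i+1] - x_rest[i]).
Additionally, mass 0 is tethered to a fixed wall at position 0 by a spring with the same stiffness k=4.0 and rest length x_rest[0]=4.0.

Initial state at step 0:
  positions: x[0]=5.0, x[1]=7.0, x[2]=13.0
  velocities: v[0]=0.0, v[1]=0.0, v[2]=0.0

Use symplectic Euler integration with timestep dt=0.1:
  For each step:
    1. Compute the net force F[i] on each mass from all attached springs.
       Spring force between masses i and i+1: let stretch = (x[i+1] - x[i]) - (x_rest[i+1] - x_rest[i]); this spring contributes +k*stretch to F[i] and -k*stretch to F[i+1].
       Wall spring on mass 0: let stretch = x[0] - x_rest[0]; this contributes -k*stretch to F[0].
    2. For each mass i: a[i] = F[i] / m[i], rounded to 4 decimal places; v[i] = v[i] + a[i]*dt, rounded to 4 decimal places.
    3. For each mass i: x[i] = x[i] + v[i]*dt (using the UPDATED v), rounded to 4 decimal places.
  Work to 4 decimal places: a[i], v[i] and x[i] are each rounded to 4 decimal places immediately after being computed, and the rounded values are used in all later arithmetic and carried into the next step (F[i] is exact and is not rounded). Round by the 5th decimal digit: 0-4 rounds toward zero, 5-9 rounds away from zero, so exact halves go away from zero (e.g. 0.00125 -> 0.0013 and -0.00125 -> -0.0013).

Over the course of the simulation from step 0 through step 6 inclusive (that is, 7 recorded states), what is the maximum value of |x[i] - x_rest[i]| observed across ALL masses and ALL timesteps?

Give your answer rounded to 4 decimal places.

Step 0: x=[5.0000 7.0000 13.0000] v=[0.0000 0.0000 0.0000]
Step 1: x=[4.8800 7.1600 12.9200] v=[-1.2000 1.6000 -0.8000]
Step 2: x=[4.6560 7.4592 12.7696] v=[-2.2400 2.9920 -1.5040]
Step 3: x=[4.3579 7.8587 12.5668] v=[-2.9811 3.9949 -2.0282]
Step 4: x=[4.0255 8.3065 12.3357] v=[-3.3239 4.4778 -2.3114]
Step 5: x=[3.7033 8.7442 12.1034] v=[-3.2217 4.3771 -2.3231]
Step 6: x=[3.4346 9.1146 11.8967] v=[-2.6867 3.7044 -2.0668]
Max displacement = 1.1146

Answer: 1.1146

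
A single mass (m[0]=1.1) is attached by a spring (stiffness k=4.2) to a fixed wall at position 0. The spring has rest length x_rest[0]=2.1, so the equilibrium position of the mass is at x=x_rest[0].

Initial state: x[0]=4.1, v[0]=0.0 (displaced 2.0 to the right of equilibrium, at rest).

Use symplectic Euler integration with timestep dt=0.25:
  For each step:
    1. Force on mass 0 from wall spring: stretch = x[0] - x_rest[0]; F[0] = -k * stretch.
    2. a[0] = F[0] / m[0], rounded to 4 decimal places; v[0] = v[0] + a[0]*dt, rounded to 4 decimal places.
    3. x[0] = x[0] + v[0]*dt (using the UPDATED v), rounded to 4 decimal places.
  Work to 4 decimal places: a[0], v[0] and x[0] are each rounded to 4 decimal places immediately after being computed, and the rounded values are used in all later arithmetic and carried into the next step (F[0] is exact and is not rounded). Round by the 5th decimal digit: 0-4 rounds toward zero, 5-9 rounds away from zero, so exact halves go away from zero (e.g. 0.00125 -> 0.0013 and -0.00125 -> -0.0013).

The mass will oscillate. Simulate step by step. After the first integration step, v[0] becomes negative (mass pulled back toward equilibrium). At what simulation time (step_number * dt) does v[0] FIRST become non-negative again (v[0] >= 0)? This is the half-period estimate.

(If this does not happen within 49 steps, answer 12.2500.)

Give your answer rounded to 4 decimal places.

Answer: 1.7500

Derivation:
Step 0: x=[4.1000] v=[0.0000]
Step 1: x=[3.6227] v=[-1.9091]
Step 2: x=[2.7821] v=[-3.3626]
Step 3: x=[1.7787] v=[-4.0137]
Step 4: x=[0.8520] v=[-3.7070]
Step 5: x=[0.2231] v=[-2.5157]
Step 6: x=[0.0421] v=[-0.7241]
Step 7: x=[0.3522] v=[1.2403]
First v>=0 after going negative at step 7, time=1.7500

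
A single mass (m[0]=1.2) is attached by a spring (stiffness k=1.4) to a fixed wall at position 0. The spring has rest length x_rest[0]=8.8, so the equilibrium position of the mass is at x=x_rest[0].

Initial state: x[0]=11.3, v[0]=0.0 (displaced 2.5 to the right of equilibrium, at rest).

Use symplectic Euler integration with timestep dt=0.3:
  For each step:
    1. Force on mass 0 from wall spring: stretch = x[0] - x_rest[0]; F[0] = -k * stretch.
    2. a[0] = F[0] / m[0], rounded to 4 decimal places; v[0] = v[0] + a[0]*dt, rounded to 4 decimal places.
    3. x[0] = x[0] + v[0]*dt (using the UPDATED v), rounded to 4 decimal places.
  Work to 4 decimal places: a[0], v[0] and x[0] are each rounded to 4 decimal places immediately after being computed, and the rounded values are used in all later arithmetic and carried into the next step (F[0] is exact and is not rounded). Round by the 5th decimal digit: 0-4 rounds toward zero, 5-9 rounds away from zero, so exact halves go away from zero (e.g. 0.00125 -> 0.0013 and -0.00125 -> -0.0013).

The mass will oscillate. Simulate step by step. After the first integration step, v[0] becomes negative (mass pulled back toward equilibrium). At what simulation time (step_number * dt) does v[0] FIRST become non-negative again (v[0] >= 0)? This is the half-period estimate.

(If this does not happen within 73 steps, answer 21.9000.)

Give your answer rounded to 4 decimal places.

Step 0: x=[11.3000] v=[0.0000]
Step 1: x=[11.0375] v=[-0.8750]
Step 2: x=[10.5401] v=[-1.6581]
Step 3: x=[9.8600] v=[-2.2671]
Step 4: x=[9.0686] v=[-2.6381]
Step 5: x=[8.2490] v=[-2.7321]
Step 6: x=[7.4872] v=[-2.5393]
Step 7: x=[6.8633] v=[-2.0798]
Step 8: x=[6.4427] v=[-1.4020]
Step 9: x=[6.2696] v=[-0.5769]
Step 10: x=[6.3622] v=[0.3087]
First v>=0 after going negative at step 10, time=3.0000

Answer: 3.0000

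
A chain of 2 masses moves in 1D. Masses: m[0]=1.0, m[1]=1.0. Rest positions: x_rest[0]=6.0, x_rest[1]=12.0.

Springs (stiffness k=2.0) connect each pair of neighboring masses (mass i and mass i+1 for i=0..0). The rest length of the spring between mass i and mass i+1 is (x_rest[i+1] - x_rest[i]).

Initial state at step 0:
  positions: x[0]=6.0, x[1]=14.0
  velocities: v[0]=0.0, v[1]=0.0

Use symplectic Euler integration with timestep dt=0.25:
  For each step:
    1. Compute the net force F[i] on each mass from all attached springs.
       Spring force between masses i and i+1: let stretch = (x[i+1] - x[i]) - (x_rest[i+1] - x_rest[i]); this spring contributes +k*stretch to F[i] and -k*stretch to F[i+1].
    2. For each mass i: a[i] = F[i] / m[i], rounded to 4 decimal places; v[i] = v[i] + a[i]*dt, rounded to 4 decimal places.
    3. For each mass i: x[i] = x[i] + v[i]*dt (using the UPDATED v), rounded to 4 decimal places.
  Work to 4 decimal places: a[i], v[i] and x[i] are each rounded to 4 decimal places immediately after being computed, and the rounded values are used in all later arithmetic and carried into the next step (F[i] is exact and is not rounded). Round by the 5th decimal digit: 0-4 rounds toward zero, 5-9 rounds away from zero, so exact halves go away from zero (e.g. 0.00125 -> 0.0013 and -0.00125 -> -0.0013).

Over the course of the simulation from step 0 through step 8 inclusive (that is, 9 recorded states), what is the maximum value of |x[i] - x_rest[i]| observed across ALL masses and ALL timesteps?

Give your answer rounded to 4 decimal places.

Step 0: x=[6.0000 14.0000] v=[0.0000 0.0000]
Step 1: x=[6.2500 13.7500] v=[1.0000 -1.0000]
Step 2: x=[6.6875 13.3125] v=[1.7500 -1.7500]
Step 3: x=[7.2031 12.7969] v=[2.0625 -2.0625]
Step 4: x=[7.6680 12.3321] v=[1.8594 -1.8594]
Step 5: x=[7.9659 12.0342] v=[1.1915 -1.1915]
Step 6: x=[8.0223 11.9778] v=[0.2257 -0.2257]
Step 7: x=[7.8232 12.1770] v=[-0.7966 0.7966]
Step 8: x=[7.4183 12.5819] v=[-1.6197 1.6197]
Max displacement = 2.0223

Answer: 2.0223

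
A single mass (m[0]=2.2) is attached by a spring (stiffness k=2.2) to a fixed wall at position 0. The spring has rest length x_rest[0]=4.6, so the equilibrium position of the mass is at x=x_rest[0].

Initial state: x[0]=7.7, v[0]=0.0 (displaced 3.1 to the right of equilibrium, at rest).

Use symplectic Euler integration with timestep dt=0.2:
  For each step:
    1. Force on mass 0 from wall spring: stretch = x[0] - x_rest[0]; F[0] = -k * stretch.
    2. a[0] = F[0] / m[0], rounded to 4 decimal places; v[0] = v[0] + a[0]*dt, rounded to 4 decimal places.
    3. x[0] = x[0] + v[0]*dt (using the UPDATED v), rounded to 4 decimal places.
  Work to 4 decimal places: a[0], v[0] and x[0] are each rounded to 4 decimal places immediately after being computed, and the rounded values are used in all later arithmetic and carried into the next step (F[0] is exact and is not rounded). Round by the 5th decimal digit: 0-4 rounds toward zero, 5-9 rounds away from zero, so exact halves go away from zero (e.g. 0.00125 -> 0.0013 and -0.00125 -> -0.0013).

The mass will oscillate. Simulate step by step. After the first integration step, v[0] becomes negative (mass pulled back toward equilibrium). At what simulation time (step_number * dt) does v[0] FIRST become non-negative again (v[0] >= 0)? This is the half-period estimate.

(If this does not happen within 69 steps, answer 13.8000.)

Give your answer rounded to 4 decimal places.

Step 0: x=[7.7000] v=[0.0000]
Step 1: x=[7.5760] v=[-0.6200]
Step 2: x=[7.3330] v=[-1.2152]
Step 3: x=[6.9806] v=[-1.7618]
Step 4: x=[6.5330] v=[-2.2379]
Step 5: x=[6.0081] v=[-2.6245]
Step 6: x=[5.4269] v=[-2.9061]
Step 7: x=[4.8126] v=[-3.0715]
Step 8: x=[4.1898] v=[-3.1140]
Step 9: x=[3.5834] v=[-3.0320]
Step 10: x=[3.0177] v=[-2.8287]
Step 11: x=[2.5153] v=[-2.5122]
Step 12: x=[2.0962] v=[-2.0953]
Step 13: x=[1.7773] v=[-1.5945]
Step 14: x=[1.5713] v=[-1.0300]
Step 15: x=[1.4864] v=[-0.4243]
Step 16: x=[1.5261] v=[0.1984]
First v>=0 after going negative at step 16, time=3.2000

Answer: 3.2000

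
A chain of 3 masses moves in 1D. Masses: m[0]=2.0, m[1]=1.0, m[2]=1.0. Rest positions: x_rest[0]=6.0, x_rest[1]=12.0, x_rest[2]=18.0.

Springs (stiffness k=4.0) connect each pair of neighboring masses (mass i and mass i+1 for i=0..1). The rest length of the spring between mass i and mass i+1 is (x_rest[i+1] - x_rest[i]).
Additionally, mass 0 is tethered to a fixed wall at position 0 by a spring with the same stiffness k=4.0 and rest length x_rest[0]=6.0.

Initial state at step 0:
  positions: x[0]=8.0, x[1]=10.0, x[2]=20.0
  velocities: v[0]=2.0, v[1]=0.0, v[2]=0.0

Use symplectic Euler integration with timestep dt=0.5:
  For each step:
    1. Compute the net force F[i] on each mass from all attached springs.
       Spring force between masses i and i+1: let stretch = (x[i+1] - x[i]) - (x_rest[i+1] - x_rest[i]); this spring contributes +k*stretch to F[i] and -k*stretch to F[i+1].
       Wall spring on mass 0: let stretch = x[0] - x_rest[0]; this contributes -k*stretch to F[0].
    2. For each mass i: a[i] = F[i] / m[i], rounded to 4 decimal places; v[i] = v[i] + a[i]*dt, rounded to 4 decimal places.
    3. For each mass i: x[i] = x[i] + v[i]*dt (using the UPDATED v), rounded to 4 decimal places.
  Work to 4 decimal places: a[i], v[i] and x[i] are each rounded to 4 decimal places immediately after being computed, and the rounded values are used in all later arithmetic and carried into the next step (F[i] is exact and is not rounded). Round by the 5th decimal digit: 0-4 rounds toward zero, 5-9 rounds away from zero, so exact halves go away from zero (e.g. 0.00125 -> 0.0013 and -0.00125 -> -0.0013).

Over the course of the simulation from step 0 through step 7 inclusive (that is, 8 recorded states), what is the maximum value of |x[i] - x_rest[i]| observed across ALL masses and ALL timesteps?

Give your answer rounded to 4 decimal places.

Step 0: x=[8.0000 10.0000 20.0000] v=[2.0000 0.0000 0.0000]
Step 1: x=[6.0000 18.0000 16.0000] v=[-4.0000 16.0000 -8.0000]
Step 2: x=[7.0000 12.0000 20.0000] v=[2.0000 -12.0000 8.0000]
Step 3: x=[7.0000 9.0000 22.0000] v=[0.0000 -6.0000 4.0000]
Step 4: x=[4.5000 17.0000 17.0000] v=[-5.0000 16.0000 -10.0000]
Step 5: x=[6.0000 12.5000 18.0000] v=[3.0000 -9.0000 2.0000]
Step 6: x=[7.7500 7.0000 19.5000] v=[3.5000 -11.0000 3.0000]
Step 7: x=[5.2500 14.7500 14.5000] v=[-5.0000 15.5000 -10.0000]
Max displacement = 6.0000

Answer: 6.0000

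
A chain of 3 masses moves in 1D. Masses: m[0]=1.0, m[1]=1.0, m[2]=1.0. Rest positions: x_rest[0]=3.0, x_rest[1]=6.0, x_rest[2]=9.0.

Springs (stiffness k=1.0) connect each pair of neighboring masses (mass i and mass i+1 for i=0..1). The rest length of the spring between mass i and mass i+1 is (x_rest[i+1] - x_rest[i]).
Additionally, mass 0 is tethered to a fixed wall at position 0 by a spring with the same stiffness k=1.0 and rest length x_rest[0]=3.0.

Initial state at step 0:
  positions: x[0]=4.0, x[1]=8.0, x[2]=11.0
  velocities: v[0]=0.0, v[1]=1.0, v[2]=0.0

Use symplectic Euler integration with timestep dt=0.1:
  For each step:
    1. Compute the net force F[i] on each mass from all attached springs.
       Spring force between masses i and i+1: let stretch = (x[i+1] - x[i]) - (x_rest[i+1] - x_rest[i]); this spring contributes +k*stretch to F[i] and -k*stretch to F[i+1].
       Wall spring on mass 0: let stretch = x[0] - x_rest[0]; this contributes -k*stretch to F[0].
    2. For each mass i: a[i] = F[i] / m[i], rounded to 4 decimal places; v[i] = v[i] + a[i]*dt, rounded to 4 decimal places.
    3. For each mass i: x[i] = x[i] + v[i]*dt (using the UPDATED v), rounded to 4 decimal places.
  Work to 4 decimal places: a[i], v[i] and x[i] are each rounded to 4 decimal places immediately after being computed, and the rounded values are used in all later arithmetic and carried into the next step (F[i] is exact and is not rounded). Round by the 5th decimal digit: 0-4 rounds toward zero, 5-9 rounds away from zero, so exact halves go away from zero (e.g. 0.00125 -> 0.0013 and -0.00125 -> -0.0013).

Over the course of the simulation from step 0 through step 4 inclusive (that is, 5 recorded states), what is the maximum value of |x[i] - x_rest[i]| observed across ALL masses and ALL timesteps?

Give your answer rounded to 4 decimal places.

Answer: 2.2834

Derivation:
Step 0: x=[4.0000 8.0000 11.0000] v=[0.0000 1.0000 0.0000]
Step 1: x=[4.0000 8.0900 11.0000] v=[0.0000 0.9000 0.0000]
Step 2: x=[4.0009 8.1682 11.0009] v=[0.0090 0.7820 0.0090]
Step 3: x=[4.0035 8.2331 11.0035] v=[0.0256 0.6485 0.0257]
Step 4: x=[4.0083 8.2834 11.0084] v=[0.0482 0.5026 0.0487]
Max displacement = 2.2834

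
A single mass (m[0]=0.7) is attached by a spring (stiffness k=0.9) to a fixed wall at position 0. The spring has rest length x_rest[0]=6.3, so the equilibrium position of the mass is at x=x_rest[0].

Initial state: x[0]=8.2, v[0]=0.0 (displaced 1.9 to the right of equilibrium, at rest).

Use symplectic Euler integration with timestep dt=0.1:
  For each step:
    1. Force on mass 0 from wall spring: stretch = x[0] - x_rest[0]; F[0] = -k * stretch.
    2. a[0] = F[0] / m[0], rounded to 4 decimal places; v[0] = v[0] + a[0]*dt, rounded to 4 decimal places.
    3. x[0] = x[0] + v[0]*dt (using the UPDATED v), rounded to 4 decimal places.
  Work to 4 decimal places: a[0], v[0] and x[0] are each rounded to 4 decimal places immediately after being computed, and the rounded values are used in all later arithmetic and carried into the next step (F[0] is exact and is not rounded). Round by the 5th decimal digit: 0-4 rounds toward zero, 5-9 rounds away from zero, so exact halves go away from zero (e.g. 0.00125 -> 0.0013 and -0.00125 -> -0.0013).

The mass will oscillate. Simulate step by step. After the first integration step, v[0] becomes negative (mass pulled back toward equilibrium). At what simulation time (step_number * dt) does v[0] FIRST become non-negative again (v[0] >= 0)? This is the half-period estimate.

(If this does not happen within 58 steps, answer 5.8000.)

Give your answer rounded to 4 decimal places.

Step 0: x=[8.2000] v=[0.0000]
Step 1: x=[8.1756] v=[-0.2443]
Step 2: x=[8.1271] v=[-0.4855]
Step 3: x=[8.0551] v=[-0.7204]
Step 4: x=[7.9605] v=[-0.9461]
Step 5: x=[7.8445] v=[-1.1596]
Step 6: x=[7.7087] v=[-1.3582]
Step 7: x=[7.5548] v=[-1.5393]
Step 8: x=[7.3847] v=[-1.7006]
Step 9: x=[7.2007] v=[-1.8401]
Step 10: x=[7.0051] v=[-1.9559]
Step 11: x=[6.8004] v=[-2.0466]
Step 12: x=[6.5893] v=[-2.1109]
Step 13: x=[6.3745] v=[-2.1481]
Step 14: x=[6.1587] v=[-2.1577]
Step 15: x=[5.9448] v=[-2.1395]
Step 16: x=[5.7354] v=[-2.0938]
Step 17: x=[5.5333] v=[-2.0212]
Step 18: x=[5.3410] v=[-1.9226]
Step 19: x=[5.1611] v=[-1.7993]
Step 20: x=[4.9958] v=[-1.6529]
Step 21: x=[4.8473] v=[-1.4852]
Step 22: x=[4.7175] v=[-1.2984]
Step 23: x=[4.6080] v=[-1.0949]
Step 24: x=[4.5203] v=[-0.8774]
Step 25: x=[4.4554] v=[-0.6486]
Step 26: x=[4.4143] v=[-0.4114]
Step 27: x=[4.3974] v=[-0.1690]
Step 28: x=[4.4050] v=[0.0756]
First v>=0 after going negative at step 28, time=2.8000

Answer: 2.8000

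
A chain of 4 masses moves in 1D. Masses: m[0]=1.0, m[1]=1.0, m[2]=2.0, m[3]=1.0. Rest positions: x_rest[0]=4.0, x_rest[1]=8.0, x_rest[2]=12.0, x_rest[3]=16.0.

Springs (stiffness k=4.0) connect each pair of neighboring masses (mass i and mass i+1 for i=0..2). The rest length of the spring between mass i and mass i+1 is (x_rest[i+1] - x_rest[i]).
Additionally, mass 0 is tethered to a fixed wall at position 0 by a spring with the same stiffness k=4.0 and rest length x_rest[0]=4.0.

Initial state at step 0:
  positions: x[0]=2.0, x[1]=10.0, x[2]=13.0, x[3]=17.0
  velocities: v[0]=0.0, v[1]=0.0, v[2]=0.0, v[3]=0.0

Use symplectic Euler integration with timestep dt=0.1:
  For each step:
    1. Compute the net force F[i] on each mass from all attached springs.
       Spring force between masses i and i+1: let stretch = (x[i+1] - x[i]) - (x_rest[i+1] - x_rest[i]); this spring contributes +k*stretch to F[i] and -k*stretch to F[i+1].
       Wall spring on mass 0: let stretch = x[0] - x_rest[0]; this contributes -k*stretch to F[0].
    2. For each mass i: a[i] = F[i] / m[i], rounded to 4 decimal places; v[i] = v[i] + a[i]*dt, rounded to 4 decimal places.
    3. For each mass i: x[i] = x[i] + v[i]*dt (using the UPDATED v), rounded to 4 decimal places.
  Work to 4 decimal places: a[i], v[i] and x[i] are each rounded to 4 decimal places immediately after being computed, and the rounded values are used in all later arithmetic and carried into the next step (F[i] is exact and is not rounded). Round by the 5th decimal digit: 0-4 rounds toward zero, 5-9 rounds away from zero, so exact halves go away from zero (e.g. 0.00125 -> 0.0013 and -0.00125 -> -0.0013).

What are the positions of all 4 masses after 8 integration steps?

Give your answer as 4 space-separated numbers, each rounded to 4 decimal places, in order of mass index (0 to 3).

Answer: 6.2394 6.9749 13.0054 17.0820

Derivation:
Step 0: x=[2.0000 10.0000 13.0000 17.0000] v=[0.0000 0.0000 0.0000 0.0000]
Step 1: x=[2.2400 9.8000 13.0200 17.0000] v=[2.4000 -2.0000 0.2000 0.0000]
Step 2: x=[2.6928 9.4264 13.0552 17.0008] v=[4.5280 -3.7360 0.3520 0.0080]
Step 3: x=[3.3072 8.9286 13.0967 17.0038] v=[6.1443 -4.9779 0.4154 0.0298]
Step 4: x=[4.0142 8.3727 13.1330 17.0105] v=[7.0700 -5.5592 0.3632 0.0670]
Step 5: x=[4.7350 7.8329 13.1517 17.0221] v=[7.2077 -5.3985 0.1866 0.1160]
Step 6: x=[5.3903 7.3819 13.1414 17.0389] v=[6.5529 -4.5101 -0.1031 0.1678]
Step 7: x=[5.9096 7.0816 13.0939 17.0598] v=[5.1934 -3.0029 -0.4755 0.2088]
Step 8: x=[6.2394 6.9749 13.0054 17.0820] v=[3.2984 -1.0668 -0.8848 0.2224]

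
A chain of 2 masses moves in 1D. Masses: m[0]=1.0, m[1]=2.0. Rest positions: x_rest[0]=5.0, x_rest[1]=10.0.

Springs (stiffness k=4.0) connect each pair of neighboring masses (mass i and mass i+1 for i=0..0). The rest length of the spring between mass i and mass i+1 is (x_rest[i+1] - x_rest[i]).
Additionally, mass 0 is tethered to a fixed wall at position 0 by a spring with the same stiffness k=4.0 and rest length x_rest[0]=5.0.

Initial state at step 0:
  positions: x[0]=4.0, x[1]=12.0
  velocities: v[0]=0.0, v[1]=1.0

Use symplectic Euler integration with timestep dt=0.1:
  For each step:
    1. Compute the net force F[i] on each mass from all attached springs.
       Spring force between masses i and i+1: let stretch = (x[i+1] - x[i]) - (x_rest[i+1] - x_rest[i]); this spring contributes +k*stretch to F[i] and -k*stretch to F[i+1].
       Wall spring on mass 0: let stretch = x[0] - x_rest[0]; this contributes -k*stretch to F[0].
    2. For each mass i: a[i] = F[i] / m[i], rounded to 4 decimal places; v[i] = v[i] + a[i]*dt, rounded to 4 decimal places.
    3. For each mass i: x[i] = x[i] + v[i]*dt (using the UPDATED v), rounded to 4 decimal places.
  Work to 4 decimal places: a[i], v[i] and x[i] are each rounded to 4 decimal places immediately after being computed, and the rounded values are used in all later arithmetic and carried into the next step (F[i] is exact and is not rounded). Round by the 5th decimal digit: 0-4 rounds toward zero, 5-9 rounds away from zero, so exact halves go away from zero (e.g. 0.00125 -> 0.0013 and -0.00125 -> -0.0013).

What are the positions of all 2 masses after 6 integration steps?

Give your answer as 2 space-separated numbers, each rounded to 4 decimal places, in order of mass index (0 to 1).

Step 0: x=[4.0000 12.0000] v=[0.0000 1.0000]
Step 1: x=[4.1600 12.0400] v=[1.6000 0.4000]
Step 2: x=[4.4688 12.0224] v=[3.0880 -0.1760]
Step 3: x=[4.9010 11.9537] v=[4.3219 -0.6867]
Step 4: x=[5.4193 11.8440] v=[5.1826 -1.0972]
Step 5: x=[5.9778 11.7058] v=[5.5848 -1.3821]
Step 6: x=[6.5263 11.5530] v=[5.4849 -1.5277]

Answer: 6.5263 11.5530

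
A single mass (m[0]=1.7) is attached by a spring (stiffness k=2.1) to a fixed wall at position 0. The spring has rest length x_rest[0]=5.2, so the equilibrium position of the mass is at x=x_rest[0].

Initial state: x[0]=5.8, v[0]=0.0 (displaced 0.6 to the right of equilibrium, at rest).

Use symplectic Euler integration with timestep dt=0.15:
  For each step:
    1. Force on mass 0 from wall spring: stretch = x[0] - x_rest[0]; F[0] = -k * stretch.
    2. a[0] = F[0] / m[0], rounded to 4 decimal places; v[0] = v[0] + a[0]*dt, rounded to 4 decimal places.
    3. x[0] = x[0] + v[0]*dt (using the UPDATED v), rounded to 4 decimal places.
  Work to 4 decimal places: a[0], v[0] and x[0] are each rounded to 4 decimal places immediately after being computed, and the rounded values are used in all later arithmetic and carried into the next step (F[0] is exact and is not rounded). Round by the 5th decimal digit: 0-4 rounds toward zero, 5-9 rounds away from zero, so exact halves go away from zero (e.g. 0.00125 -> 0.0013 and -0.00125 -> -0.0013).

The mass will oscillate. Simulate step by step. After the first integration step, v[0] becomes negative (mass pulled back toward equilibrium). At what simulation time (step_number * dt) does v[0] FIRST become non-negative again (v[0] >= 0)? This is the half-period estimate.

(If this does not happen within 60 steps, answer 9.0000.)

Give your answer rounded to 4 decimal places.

Answer: 2.8500

Derivation:
Step 0: x=[5.8000] v=[0.0000]
Step 1: x=[5.7833] v=[-0.1112]
Step 2: x=[5.7504] v=[-0.2193]
Step 3: x=[5.7022] v=[-0.3213]
Step 4: x=[5.6400] v=[-0.4144]
Step 5: x=[5.5656] v=[-0.4959]
Step 6: x=[5.4811] v=[-0.5636]
Step 7: x=[5.3887] v=[-0.6157]
Step 8: x=[5.2911] v=[-0.6507]
Step 9: x=[5.1910] v=[-0.6676]
Step 10: x=[5.0911] v=[-0.6659]
Step 11: x=[4.9942] v=[-0.6457]
Step 12: x=[4.9031] v=[-0.6076]
Step 13: x=[4.8202] v=[-0.5526]
Step 14: x=[4.7479] v=[-0.4822]
Step 15: x=[4.6881] v=[-0.3984]
Step 16: x=[4.6426] v=[-0.3036]
Step 17: x=[4.6126] v=[-0.2003]
Step 18: x=[4.5989] v=[-0.0915]
Step 19: x=[4.6019] v=[0.0199]
First v>=0 after going negative at step 19, time=2.8500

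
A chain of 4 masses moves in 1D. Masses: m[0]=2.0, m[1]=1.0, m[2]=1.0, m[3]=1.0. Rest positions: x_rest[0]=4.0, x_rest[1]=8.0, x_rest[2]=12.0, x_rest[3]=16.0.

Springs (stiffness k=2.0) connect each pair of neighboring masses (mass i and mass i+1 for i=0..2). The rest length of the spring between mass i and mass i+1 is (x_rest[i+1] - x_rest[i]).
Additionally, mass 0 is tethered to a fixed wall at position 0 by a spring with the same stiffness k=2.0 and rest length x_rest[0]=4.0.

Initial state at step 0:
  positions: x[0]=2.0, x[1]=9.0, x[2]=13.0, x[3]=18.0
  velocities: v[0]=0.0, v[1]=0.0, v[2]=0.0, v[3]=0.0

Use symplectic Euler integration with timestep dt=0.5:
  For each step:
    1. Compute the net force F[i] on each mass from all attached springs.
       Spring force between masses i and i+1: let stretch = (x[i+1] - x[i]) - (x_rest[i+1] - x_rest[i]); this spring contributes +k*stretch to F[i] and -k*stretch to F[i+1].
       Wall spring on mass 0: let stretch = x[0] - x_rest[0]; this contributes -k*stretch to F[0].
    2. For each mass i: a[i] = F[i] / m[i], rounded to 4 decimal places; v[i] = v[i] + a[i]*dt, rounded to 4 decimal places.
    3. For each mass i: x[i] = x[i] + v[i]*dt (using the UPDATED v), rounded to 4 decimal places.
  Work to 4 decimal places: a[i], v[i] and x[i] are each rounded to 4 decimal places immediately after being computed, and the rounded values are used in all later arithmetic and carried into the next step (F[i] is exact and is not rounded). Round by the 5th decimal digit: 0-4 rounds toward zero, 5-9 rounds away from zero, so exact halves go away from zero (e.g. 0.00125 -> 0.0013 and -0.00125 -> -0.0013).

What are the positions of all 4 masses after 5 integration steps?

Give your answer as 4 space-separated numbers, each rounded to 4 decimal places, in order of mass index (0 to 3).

Answer: 5.4336 9.8985 12.0548 14.1094

Derivation:
Step 0: x=[2.0000 9.0000 13.0000 18.0000] v=[0.0000 0.0000 0.0000 0.0000]
Step 1: x=[3.2500 7.5000 13.5000 17.5000] v=[2.5000 -3.0000 1.0000 -1.0000]
Step 2: x=[4.7500 6.8750 13.0000 17.0000] v=[3.0000 -1.2500 -1.0000 -1.0000]
Step 3: x=[5.5938 8.2500 11.4375 16.5000] v=[1.6875 2.7500 -3.1250 -1.0000]
Step 4: x=[5.7032 9.8907 10.8125 15.4688] v=[0.2187 3.2813 -1.2500 -2.0625]
Step 5: x=[5.4336 9.8985 12.0548 14.1094] v=[-0.5392 0.0156 2.4845 -2.7188]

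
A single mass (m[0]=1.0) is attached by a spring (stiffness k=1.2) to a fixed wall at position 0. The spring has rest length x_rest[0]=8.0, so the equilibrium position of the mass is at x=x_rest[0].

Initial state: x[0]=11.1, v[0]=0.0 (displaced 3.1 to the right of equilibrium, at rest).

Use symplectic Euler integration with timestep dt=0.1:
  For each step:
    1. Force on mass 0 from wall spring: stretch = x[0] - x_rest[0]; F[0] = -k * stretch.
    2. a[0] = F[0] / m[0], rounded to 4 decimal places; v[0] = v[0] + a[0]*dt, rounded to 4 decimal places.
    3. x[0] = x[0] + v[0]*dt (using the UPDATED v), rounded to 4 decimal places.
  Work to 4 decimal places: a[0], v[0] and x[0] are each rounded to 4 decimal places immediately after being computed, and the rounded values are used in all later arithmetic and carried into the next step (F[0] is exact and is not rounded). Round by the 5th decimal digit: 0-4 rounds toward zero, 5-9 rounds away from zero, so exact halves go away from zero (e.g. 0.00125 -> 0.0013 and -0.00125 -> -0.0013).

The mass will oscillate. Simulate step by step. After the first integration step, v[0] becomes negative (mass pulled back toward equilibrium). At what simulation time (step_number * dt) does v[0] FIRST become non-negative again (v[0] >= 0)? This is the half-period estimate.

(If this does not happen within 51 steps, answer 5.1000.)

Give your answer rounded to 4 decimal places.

Step 0: x=[11.1000] v=[0.0000]
Step 1: x=[11.0628] v=[-0.3720]
Step 2: x=[10.9889] v=[-0.7395]
Step 3: x=[10.8791] v=[-1.0982]
Step 4: x=[10.7347] v=[-1.4437]
Step 5: x=[10.5575] v=[-1.7719]
Step 6: x=[10.3496] v=[-2.0788]
Step 7: x=[10.1135] v=[-2.3608]
Step 8: x=[9.8521] v=[-2.6144]
Step 9: x=[9.5684] v=[-2.8367]
Step 10: x=[9.2659] v=[-3.0249]
Step 11: x=[8.9482] v=[-3.1768]
Step 12: x=[8.6191] v=[-3.2906]
Step 13: x=[8.2826] v=[-3.3649]
Step 14: x=[7.9427] v=[-3.3988]
Step 15: x=[7.6035] v=[-3.3919]
Step 16: x=[7.2691] v=[-3.3443]
Step 17: x=[6.9434] v=[-3.2566]
Step 18: x=[6.6304] v=[-3.1298]
Step 19: x=[6.3339] v=[-2.9655]
Step 20: x=[6.0573] v=[-2.7656]
Step 21: x=[5.8041] v=[-2.5325]
Step 22: x=[5.5772] v=[-2.2690]
Step 23: x=[5.3794] v=[-1.9783]
Step 24: x=[5.2130] v=[-1.6638]
Step 25: x=[5.0801] v=[-1.3294]
Step 26: x=[4.9822] v=[-0.9790]
Step 27: x=[4.9205] v=[-0.6169]
Step 28: x=[4.8958] v=[-0.2474]
Step 29: x=[4.9083] v=[0.1251]
First v>=0 after going negative at step 29, time=2.9000

Answer: 2.9000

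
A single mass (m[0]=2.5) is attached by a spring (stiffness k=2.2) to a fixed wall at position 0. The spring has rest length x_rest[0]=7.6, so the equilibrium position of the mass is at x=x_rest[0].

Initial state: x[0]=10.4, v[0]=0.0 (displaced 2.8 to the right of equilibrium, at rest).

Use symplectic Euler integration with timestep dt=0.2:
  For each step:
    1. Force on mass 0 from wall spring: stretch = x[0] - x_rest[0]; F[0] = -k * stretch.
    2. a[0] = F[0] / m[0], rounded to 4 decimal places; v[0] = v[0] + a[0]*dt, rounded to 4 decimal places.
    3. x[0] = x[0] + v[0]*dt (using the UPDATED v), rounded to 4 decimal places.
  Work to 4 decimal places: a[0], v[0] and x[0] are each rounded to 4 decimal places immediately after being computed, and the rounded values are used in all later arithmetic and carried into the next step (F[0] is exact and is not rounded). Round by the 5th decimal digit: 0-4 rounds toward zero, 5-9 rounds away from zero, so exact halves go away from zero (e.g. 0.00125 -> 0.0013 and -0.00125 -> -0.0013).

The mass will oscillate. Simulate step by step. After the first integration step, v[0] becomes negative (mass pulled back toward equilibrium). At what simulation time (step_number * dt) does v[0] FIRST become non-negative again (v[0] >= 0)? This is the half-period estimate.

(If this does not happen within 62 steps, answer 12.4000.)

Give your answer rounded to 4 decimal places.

Answer: 3.4000

Derivation:
Step 0: x=[10.4000] v=[0.0000]
Step 1: x=[10.3014] v=[-0.4928]
Step 2: x=[10.1078] v=[-0.9682]
Step 3: x=[9.8259] v=[-1.4096]
Step 4: x=[9.4656] v=[-1.8014]
Step 5: x=[9.0397] v=[-2.1297]
Step 6: x=[8.5631] v=[-2.3831]
Step 7: x=[8.0526] v=[-2.5526]
Step 8: x=[7.5261] v=[-2.6323]
Step 9: x=[7.0022] v=[-2.6193]
Step 10: x=[6.4994] v=[-2.5141]
Step 11: x=[6.0353] v=[-2.3204]
Step 12: x=[5.6263] v=[-2.0450]
Step 13: x=[5.2868] v=[-1.6976]
Step 14: x=[5.0287] v=[-1.2905]
Step 15: x=[4.8611] v=[-0.8380]
Step 16: x=[4.7899] v=[-0.3560]
Step 17: x=[4.8176] v=[0.1386]
First v>=0 after going negative at step 17, time=3.4000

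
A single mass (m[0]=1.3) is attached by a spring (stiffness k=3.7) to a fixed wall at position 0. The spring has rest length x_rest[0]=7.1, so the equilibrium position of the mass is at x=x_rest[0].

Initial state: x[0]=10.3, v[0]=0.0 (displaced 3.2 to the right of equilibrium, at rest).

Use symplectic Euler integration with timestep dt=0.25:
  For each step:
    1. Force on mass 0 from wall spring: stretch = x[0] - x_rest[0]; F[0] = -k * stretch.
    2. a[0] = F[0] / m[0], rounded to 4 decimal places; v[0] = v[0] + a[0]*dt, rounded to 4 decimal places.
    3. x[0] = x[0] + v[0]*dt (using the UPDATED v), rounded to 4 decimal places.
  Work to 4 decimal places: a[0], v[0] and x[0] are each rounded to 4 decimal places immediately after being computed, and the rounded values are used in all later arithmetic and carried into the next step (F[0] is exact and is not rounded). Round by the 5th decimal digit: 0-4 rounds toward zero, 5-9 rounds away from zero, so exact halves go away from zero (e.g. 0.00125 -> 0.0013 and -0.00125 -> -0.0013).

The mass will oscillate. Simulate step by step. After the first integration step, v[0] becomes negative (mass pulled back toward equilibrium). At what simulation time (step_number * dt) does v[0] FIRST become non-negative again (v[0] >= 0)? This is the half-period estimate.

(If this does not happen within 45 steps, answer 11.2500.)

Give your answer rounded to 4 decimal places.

Answer: 2.0000

Derivation:
Step 0: x=[10.3000] v=[0.0000]
Step 1: x=[9.7308] v=[-2.2769]
Step 2: x=[8.6936] v=[-4.1488]
Step 3: x=[7.3729] v=[-5.2827]
Step 4: x=[6.0037] v=[-5.4769]
Step 5: x=[4.8295] v=[-4.6969]
Step 6: x=[4.0592] v=[-3.0814]
Step 7: x=[3.8298] v=[-0.9178]
Step 8: x=[4.1821] v=[1.4091]
First v>=0 after going negative at step 8, time=2.0000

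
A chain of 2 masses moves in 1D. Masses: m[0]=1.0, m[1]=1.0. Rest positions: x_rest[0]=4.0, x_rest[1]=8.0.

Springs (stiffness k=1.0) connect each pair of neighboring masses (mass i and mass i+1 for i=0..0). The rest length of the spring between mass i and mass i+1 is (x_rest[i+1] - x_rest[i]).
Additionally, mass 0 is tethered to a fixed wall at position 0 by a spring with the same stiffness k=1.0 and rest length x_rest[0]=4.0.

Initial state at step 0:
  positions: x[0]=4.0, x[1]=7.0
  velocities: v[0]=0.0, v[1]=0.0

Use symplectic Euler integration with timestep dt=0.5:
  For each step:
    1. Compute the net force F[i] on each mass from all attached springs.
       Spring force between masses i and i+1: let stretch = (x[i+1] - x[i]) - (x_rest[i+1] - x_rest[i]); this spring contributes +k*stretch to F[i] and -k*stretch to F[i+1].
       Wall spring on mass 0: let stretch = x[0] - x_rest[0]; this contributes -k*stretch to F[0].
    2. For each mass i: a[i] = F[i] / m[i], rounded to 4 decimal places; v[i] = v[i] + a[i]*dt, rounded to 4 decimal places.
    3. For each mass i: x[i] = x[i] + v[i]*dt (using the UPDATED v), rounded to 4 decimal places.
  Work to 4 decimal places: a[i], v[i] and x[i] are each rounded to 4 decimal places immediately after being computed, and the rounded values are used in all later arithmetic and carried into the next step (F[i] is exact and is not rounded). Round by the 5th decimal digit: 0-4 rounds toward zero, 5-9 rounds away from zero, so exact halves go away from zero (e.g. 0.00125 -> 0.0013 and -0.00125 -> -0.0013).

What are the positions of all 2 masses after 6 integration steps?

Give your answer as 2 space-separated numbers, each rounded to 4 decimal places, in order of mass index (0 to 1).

Answer: 4.5109 8.1210

Derivation:
Step 0: x=[4.0000 7.0000] v=[0.0000 0.0000]
Step 1: x=[3.7500 7.2500] v=[-0.5000 0.5000]
Step 2: x=[3.4375 7.6250] v=[-0.6250 0.7500]
Step 3: x=[3.3125 7.9532] v=[-0.2500 0.6563]
Step 4: x=[3.5196 8.1212] v=[0.4141 0.3360]
Step 5: x=[3.9972 8.1388] v=[0.9551 0.0352]
Step 6: x=[4.5109 8.1210] v=[1.0273 -0.0356]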